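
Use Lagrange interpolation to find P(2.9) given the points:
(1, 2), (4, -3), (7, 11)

Lagrange interpolation formula:
P(x) = Σ yᵢ × Lᵢ(x)
where Lᵢ(x) = Π_{j≠i} (x - xⱼ)/(xᵢ - xⱼ)

L_0(2.9) = (2.9 - 4)/(1 - 4) × (2.9 - 7)/(1 - 7) = 0.250556
L_1(2.9) = (2.9 - 1)/(4 - 1) × (2.9 - 7)/(4 - 7) = 0.865556
L_2(2.9) = (2.9 - 1)/(7 - 1) × (2.9 - 4)/(7 - 4) = -0.116111

P(2.9) = 2×L_0(2.9) + (-3)×L_1(2.9) + 11×L_2(2.9)
P(2.9) = -3.372778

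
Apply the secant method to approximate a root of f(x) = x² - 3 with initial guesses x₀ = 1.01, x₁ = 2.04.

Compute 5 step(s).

f(x) = x² - 3
x₀ = 1.01, x₁ = 2.04

Secant formula: x_{n+1} = x_n - f(x_n)(x_n - x_{n-1})/(f(x_n) - f(x_{n-1}))

Iteration 1:
  f(1.010000) = -1.979900
  f(2.040000) = 1.161600
  x_2 = 2.040000 - 1.161600×(2.040000 - 1.010000)/(1.161600 - (-1.979900))
       = 1.659148
Iteration 2:
  f(2.040000) = 1.161600
  f(1.659148) = -0.247229
  x_3 = 1.659148 - (-0.247229)×(1.659148 - 2.040000)/(-0.247229 - 1.161600)
       = 1.725982
Iteration 3:
  f(1.659148) = -0.247229
  f(1.725982) = -0.020987
  x_4 = 1.725982 - (-0.020987)×(1.725982 - 1.659148)/(-0.020987 - (-0.247229))
       = 1.732182
Iteration 4:
  f(1.725982) = -0.020987
  f(1.732182) = 0.000453
  x_5 = 1.732182 - 0.000453×(1.732182 - 1.725982)/(0.000453 - (-0.020987))
       = 1.732051
Iteration 5:
  f(1.732182) = 0.000453
  f(1.732051) = -0.000001
  x_6 = 1.732051 - (-0.000001)×(1.732051 - 1.732182)/(-0.000001 - 0.000453)
       = 1.732051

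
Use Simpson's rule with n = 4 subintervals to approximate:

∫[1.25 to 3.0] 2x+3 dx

f(x) = 2x+3
a = 1.25, b = 3.0, n = 4
h = (b - a)/n = 0.437500

Simpson's rule: (h/3)[f(x₀) + 4f(x₁) + 2f(x₂) + ... + f(xₙ)]

x_0 = 1.2500, f(x_0) = 5.500000, coefficient = 1
x_1 = 1.6875, f(x_1) = 6.375000, coefficient = 4
x_2 = 2.1250, f(x_2) = 7.250000, coefficient = 2
x_3 = 2.5625, f(x_3) = 8.125000, coefficient = 4
x_4 = 3.0000, f(x_4) = 9.000000, coefficient = 1

I ≈ (0.437500/3) × 87.000000 = 12.687500
Exact value: 12.687500
Error: 0.000000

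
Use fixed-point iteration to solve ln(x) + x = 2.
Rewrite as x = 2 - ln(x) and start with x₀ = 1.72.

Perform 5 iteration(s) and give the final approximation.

Equation: ln(x) + x = 2
Fixed-point form: x = 2 - ln(x)
x₀ = 1.72

x_1 = g(1.720000) = 1.457676
x_2 = g(1.457676) = 1.623157
x_3 = g(1.623157) = 1.515627
x_4 = g(1.515627) = 1.584171
x_5 = g(1.584171) = 1.539939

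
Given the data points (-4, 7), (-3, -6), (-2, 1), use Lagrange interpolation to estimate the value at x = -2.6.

Lagrange interpolation formula:
P(x) = Σ yᵢ × Lᵢ(x)
where Lᵢ(x) = Π_{j≠i} (x - xⱼ)/(xᵢ - xⱼ)

L_0(-2.6) = (-2.6 - (-3))/(-4 - (-3)) × (-2.6 - (-2))/(-4 - (-2)) = -0.120000
L_1(-2.6) = (-2.6 - (-4))/(-3 - (-4)) × (-2.6 - (-2))/(-3 - (-2)) = 0.840000
L_2(-2.6) = (-2.6 - (-4))/(-2 - (-4)) × (-2.6 - (-3))/(-2 - (-3)) = 0.280000

P(-2.6) = 7×L_0(-2.6) + (-6)×L_1(-2.6) + 1×L_2(-2.6)
P(-2.6) = -5.600000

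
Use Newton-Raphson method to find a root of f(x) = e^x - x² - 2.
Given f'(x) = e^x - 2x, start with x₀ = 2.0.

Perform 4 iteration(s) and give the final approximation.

f(x) = e^x - x² - 2
f'(x) = e^x - 2x
x₀ = 2.0

Newton-Raphson formula: x_{n+1} = x_n - f(x_n)/f'(x_n)

Iteration 1:
  f(2.000000) = 1.389056
  f'(2.000000) = 3.389056
  x_1 = 2.000000 - 1.389056/3.389056 = 1.590135
Iteration 2:
  f(1.590135) = 0.375881
  f'(1.590135) = 1.724140
  x_2 = 1.590135 - 0.375881/1.724140 = 1.372124
Iteration 3:
  f(1.372124) = 0.060994
  f'(1.372124) = 1.199470
  x_3 = 1.372124 - 0.060994/1.199470 = 1.321273
Iteration 4:
  f(1.321273) = 0.002428
  f'(1.321273) = 1.105644
  x_4 = 1.321273 - 0.002428/1.105644 = 1.319077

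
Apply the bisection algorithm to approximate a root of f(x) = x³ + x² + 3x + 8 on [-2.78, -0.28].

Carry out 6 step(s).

f(x) = x³ + x² + 3x + 8
Initial interval: [-2.78, -0.28]

Iteration 1:
  c_1 = (-2.780000 + (-0.280000))/2 = -1.530000
  f(c_1) = f(-1.530000) = 2.169323
  f(a) × f(c) < 0, new interval: [-2.780000, -1.530000]
Iteration 2:
  c_2 = (-2.780000 + (-1.530000))/2 = -2.155000
  f(c_2) = f(-2.155000) = -3.828849
  f(a) × f(c) ≥ 0, new interval: [-2.155000, -1.530000]
Iteration 3:
  c_3 = (-2.155000 + (-1.530000))/2 = -1.842500
  f(c_3) = f(-1.842500) = -0.387624
  f(a) × f(c) ≥ 0, new interval: [-1.842500, -1.530000]
Iteration 4:
  c_4 = (-1.842500 + (-1.530000))/2 = -1.686250
  f(c_4) = f(-1.686250) = 0.989940
  f(a) × f(c) < 0, new interval: [-1.842500, -1.686250]
Iteration 5:
  c_5 = (-1.842500 + (-1.686250))/2 = -1.764375
  f(c_5) = f(-1.764375) = 0.327361
  f(a) × f(c) < 0, new interval: [-1.842500, -1.764375]
Iteration 6:
  c_6 = (-1.842500 + (-1.764375))/2 = -1.803437
  f(c_6) = f(-1.803437) = -0.023402
  f(a) × f(c) ≥ 0, new interval: [-1.803437, -1.764375]

After 6 iteration(s), the approximation is c_6 = -1.803437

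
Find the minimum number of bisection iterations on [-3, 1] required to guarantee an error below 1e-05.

We need (b-a)/2^n ≤ 1e-05
(1 - (-3))/2^n ≤ 1e-05
4/2^n ≤ 1e-05
2^n ≥ 400000
n ≥ log₂(400000) = 18.61
n ≥ 19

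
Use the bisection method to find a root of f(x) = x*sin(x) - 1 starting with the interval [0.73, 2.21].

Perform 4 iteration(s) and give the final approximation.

f(x) = x*sin(x) - 1
Initial interval: [0.73, 2.21]

Iteration 1:
  c_1 = (0.730000 + 2.210000)/2 = 1.470000
  f(c_1) = f(1.470000) = 0.462539
  f(a) × f(c) < 0, new interval: [0.730000, 1.470000]
Iteration 2:
  c_2 = (0.730000 + 1.470000)/2 = 1.100000
  f(c_2) = f(1.100000) = -0.019672
  f(a) × f(c) ≥ 0, new interval: [1.100000, 1.470000]
Iteration 3:
  c_3 = (1.100000 + 1.470000)/2 = 1.285000
  f(c_3) = f(1.285000) = 0.232877
  f(a) × f(c) < 0, new interval: [1.100000, 1.285000]
Iteration 4:
  c_4 = (1.100000 + 1.285000)/2 = 1.192500
  f(c_4) = f(1.192500) = 0.108185
  f(a) × f(c) < 0, new interval: [1.100000, 1.192500]

After 4 iteration(s), the approximation is c_4 = 1.192500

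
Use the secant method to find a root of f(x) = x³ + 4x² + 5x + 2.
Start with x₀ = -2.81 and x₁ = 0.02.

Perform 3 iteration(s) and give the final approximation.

f(x) = x³ + 4x² + 5x + 2
x₀ = -2.81, x₁ = 0.02

Secant formula: x_{n+1} = x_n - f(x_n)(x_n - x_{n-1})/(f(x_n) - f(x_{n-1}))

Iteration 1:
  f(-2.810000) = -2.653641
  f(0.020000) = 2.101608
  x_2 = 0.020000 - 2.101608×(0.020000 - (-2.810000))/(2.101608 - (-2.653641))
       = -1.230734
Iteration 2:
  f(0.020000) = 2.101608
  f(-1.230734) = 0.040954
  x_3 = -1.230734 - 0.040954×(-1.230734 - 0.020000)/(0.040954 - 2.101608)
       = -1.255591
Iteration 3:
  f(-1.230734) = 0.040954
  f(-1.255591) = 0.048630
  x_4 = -1.255591 - 0.048630×(-1.255591 - (-1.230734))/(0.048630 - 0.040954)
       = -1.098104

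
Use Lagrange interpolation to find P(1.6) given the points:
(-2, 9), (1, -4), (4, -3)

Lagrange interpolation formula:
P(x) = Σ yᵢ × Lᵢ(x)
where Lᵢ(x) = Π_{j≠i} (x - xⱼ)/(xᵢ - xⱼ)

L_0(1.6) = (1.6 - 1)/(-2 - 1) × (1.6 - 4)/(-2 - 4) = -0.080000
L_1(1.6) = (1.6 - (-2))/(1 - (-2)) × (1.6 - 4)/(1 - 4) = 0.960000
L_2(1.6) = (1.6 - (-2))/(4 - (-2)) × (1.6 - 1)/(4 - 1) = 0.120000

P(1.6) = 9×L_0(1.6) + (-4)×L_1(1.6) + (-3)×L_2(1.6)
P(1.6) = -4.920000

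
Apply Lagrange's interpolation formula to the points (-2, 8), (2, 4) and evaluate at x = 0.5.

Lagrange interpolation formula:
P(x) = Σ yᵢ × Lᵢ(x)
where Lᵢ(x) = Π_{j≠i} (x - xⱼ)/(xᵢ - xⱼ)

L_0(0.5) = (0.5 - 2)/(-2 - 2) = 0.375000
L_1(0.5) = (0.5 - (-2))/(2 - (-2)) = 0.625000

P(0.5) = 8×L_0(0.5) + 4×L_1(0.5)
P(0.5) = 5.500000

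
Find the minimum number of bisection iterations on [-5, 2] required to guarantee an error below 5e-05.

We need (b-a)/2^n ≤ 5e-05
(2 - (-5))/2^n ≤ 5e-05
7/2^n ≤ 5e-05
2^n ≥ 140000
n ≥ log₂(140000) = 17.10
n ≥ 18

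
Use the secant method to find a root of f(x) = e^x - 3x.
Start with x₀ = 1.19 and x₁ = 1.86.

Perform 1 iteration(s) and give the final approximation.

f(x) = e^x - 3x
x₀ = 1.19, x₁ = 1.86

Secant formula: x_{n+1} = x_n - f(x_n)(x_n - x_{n-1})/(f(x_n) - f(x_{n-1}))

Iteration 1:
  f(1.190000) = -0.282919
  f(1.860000) = 0.843737
  x_2 = 1.860000 - 0.843737×(1.860000 - 1.190000)/(0.843737 - (-0.282919))
       = 1.358246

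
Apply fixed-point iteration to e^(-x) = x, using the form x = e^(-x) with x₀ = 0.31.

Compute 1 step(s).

Equation: e^(-x) = x
Fixed-point form: x = e^(-x)
x₀ = 0.31

x_1 = g(0.310000) = 0.733447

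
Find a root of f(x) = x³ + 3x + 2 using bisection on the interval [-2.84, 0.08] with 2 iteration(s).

f(x) = x³ + 3x + 2
Initial interval: [-2.84, 0.08]

Iteration 1:
  c_1 = (-2.840000 + 0.080000)/2 = -1.380000
  f(c_1) = f(-1.380000) = -4.768072
  f(a) × f(c) ≥ 0, new interval: [-1.380000, 0.080000]
Iteration 2:
  c_2 = (-1.380000 + 0.080000)/2 = -0.650000
  f(c_2) = f(-0.650000) = -0.224625
  f(a) × f(c) ≥ 0, new interval: [-0.650000, 0.080000]

After 2 iteration(s), the approximation is c_2 = -0.650000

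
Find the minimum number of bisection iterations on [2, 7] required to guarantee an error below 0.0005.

We need (b-a)/2^n ≤ 0.0005
(7 - 2)/2^n ≤ 0.0005
5/2^n ≤ 0.0005
2^n ≥ 10000
n ≥ log₂(10000) = 13.29
n ≥ 14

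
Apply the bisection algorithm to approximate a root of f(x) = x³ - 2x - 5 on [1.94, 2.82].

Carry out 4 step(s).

f(x) = x³ - 2x - 5
Initial interval: [1.94, 2.82]

Iteration 1:
  c_1 = (1.940000 + 2.820000)/2 = 2.380000
  f(c_1) = f(2.380000) = 3.721272
  f(a) × f(c) < 0, new interval: [1.940000, 2.380000]
Iteration 2:
  c_2 = (1.940000 + 2.380000)/2 = 2.160000
  f(c_2) = f(2.160000) = 0.757696
  f(a) × f(c) < 0, new interval: [1.940000, 2.160000]
Iteration 3:
  c_3 = (1.940000 + 2.160000)/2 = 2.050000
  f(c_3) = f(2.050000) = -0.484875
  f(a) × f(c) ≥ 0, new interval: [2.050000, 2.160000]
Iteration 4:
  c_4 = (2.050000 + 2.160000)/2 = 2.105000
  f(c_4) = f(2.105000) = 0.117308
  f(a) × f(c) < 0, new interval: [2.050000, 2.105000]

After 4 iteration(s), the approximation is c_4 = 2.105000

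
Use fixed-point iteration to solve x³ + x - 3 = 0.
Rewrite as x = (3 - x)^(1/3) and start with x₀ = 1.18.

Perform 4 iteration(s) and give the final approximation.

Equation: x³ + x - 3 = 0
Fixed-point form: x = (3 - x)^(1/3)
x₀ = 1.18

x_1 = g(1.180000) = 1.220929
x_2 = g(1.220929) = 1.211707
x_3 = g(1.211707) = 1.213797
x_4 = g(1.213797) = 1.213324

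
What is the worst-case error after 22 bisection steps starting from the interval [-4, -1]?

Bisection error bound: |error| ≤ (b-a)/2^n
|error| ≤ (-1 - (-4))/2^22 = 3/2^22
|error| ≤ 0.0000007153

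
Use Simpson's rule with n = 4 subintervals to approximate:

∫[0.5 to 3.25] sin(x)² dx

f(x) = sin(x)²
a = 0.5, b = 3.25, n = 4
h = (b - a)/n = 0.687500

Simpson's rule: (h/3)[f(x₀) + 4f(x₁) + 2f(x₂) + ... + f(xₙ)]

x_0 = 0.5000, f(x_0) = 0.229849, coefficient = 1
x_1 = 1.1875, f(x_1) = 0.860139, coefficient = 4
x_2 = 1.8750, f(x_2) = 0.910280, coefficient = 2
x_3 = 2.5625, f(x_3) = 0.299499, coefficient = 4
x_4 = 3.2500, f(x_4) = 0.011706, coefficient = 1

I ≈ (0.687500/3) × 6.700666 = 1.535569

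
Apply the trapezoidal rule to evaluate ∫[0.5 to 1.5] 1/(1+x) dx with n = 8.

f(x) = 1/(1+x)
a = 0.5, b = 1.5, n = 8
h = (b - a)/n = 0.125000

Trapezoidal rule: (h/2)[f(x₀) + 2f(x₁) + 2f(x₂) + ... + f(xₙ)]

x_0 = 0.5000, f(x_0) = 0.666667, coefficient = 1
x_1 = 0.6250, f(x_1) = 0.615385, coefficient = 2
x_2 = 0.7500, f(x_2) = 0.571429, coefficient = 2
x_3 = 0.8750, f(x_3) = 0.533333, coefficient = 2
x_4 = 1.0000, f(x_4) = 0.500000, coefficient = 2
x_5 = 1.1250, f(x_5) = 0.470588, coefficient = 2
x_6 = 1.2500, f(x_6) = 0.444444, coefficient = 2
x_7 = 1.3750, f(x_7) = 0.421053, coefficient = 2
x_8 = 1.5000, f(x_8) = 0.400000, coefficient = 1

I ≈ (0.125000/2) × 8.179130 = 0.511196
Exact value: 0.510826
Error: 0.000370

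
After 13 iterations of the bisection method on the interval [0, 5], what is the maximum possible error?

Bisection error bound: |error| ≤ (b-a)/2^n
|error| ≤ (5 - 0)/2^13 = 5/2^13
|error| ≤ 0.0006103516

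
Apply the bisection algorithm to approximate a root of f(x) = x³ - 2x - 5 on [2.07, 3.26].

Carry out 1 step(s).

f(x) = x³ - 2x - 5
Initial interval: [2.07, 3.26]

Iteration 1:
  c_1 = (2.070000 + 3.260000)/2 = 2.665000
  f(c_1) = f(2.665000) = 8.597430
  f(a) × f(c) < 0, new interval: [2.070000, 2.665000]

After 1 iteration(s), the approximation is c_1 = 2.665000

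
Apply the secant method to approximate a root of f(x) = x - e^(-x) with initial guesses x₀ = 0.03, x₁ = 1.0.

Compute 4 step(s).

f(x) = x - e^(-x)
x₀ = 0.03, x₁ = 1.0

Secant formula: x_{n+1} = x_n - f(x_n)(x_n - x_{n-1})/(f(x_n) - f(x_{n-1}))

Iteration 1:
  f(0.030000) = -0.940446
  f(1.000000) = 0.632121
  x_2 = 1.000000 - 0.632121×(1.000000 - 0.030000)/(0.632121 - (-0.940446))
       = 0.610091
Iteration 2:
  f(1.000000) = 0.632121
  f(0.610091) = 0.066790
  x_3 = 0.610091 - 0.066790×(0.610091 - 1.000000)/(0.066790 - 0.632121)
       = 0.564026
Iteration 3:
  f(0.610091) = 0.066790
  f(0.564026) = -0.004888
  x_4 = 0.564026 - (-0.004888)×(0.564026 - 0.610091)/(-0.004888 - 0.066790)
       = 0.567167
Iteration 4:
  f(0.564026) = -0.004888
  f(0.567167) = 0.000038
  x_5 = 0.567167 - 0.000038×(0.567167 - 0.564026)/(0.000038 - (-0.004888))
       = 0.567143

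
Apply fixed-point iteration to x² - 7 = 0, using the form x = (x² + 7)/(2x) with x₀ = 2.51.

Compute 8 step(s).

Equation: x² - 7 = 0
Fixed-point form: x = (x² + 7)/(2x)
x₀ = 2.51

x_1 = g(2.510000) = 2.649422
x_2 = g(2.649422) = 2.645754
x_3 = g(2.645754) = 2.645751
x_4 = g(2.645751) = 2.645751
x_5 = g(2.645751) = 2.645751
x_6 = g(2.645751) = 2.645751
x_7 = g(2.645751) = 2.645751
x_8 = g(2.645751) = 2.645751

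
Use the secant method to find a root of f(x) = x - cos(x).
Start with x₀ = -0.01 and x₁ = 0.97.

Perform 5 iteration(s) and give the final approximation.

f(x) = x - cos(x)
x₀ = -0.01, x₁ = 0.97

Secant formula: x_{n+1} = x_n - f(x_n)(x_n - x_{n-1})/(f(x_n) - f(x_{n-1}))

Iteration 1:
  f(-0.010000) = -1.009950
  f(0.970000) = 0.404700
  x_2 = 0.970000 - 0.404700×(0.970000 - (-0.010000))/(0.404700 - (-1.009950))
       = 0.689643
Iteration 2:
  f(0.970000) = 0.404700
  f(0.689643) = -0.081829
  x_3 = 0.689643 - (-0.081829)×(0.689643 - 0.970000)/(-0.081829 - 0.404700)
       = 0.736797
Iteration 3:
  f(0.689643) = -0.081829
  f(0.736797) = -0.003828
  x_4 = 0.736797 - (-0.003828)×(0.736797 - 0.689643)/(-0.003828 - (-0.081829))
       = 0.739111
Iteration 4:
  f(0.736797) = -0.003828
  f(0.739111) = 0.000043
  x_5 = 0.739111 - 0.000043×(0.739111 - 0.736797)/(0.000043 - (-0.003828))
       = 0.739085
Iteration 5:
  f(0.739111) = 0.000043
  f(0.739085) = 0.000000
  x_6 = 0.739085 - 0.000000×(0.739085 - 0.739111)/(0.000000 - 0.000043)
       = 0.739085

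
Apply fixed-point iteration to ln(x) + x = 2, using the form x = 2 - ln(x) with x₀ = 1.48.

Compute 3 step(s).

Equation: ln(x) + x = 2
Fixed-point form: x = 2 - ln(x)
x₀ = 1.48

x_1 = g(1.480000) = 1.607958
x_2 = g(1.607958) = 1.525035
x_3 = g(1.525035) = 1.577983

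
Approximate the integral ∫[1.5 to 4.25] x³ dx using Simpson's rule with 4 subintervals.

f(x) = x³
a = 1.5, b = 4.25, n = 4
h = (b - a)/n = 0.687500

Simpson's rule: (h/3)[f(x₀) + 4f(x₁) + 2f(x₂) + ... + f(xₙ)]

x_0 = 1.5000, f(x_0) = 3.375000, coefficient = 1
x_1 = 2.1875, f(x_1) = 10.467529, coefficient = 4
x_2 = 2.8750, f(x_2) = 23.763672, coefficient = 2
x_3 = 3.5625, f(x_3) = 45.213135, coefficient = 4
x_4 = 4.2500, f(x_4) = 76.765625, coefficient = 1

I ≈ (0.687500/3) × 350.390625 = 80.297852
Exact value: 80.297852
Error: 0.000000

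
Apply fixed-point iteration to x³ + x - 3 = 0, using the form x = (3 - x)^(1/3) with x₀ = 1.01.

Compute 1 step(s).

Equation: x³ + x - 3 = 0
Fixed-point form: x = (3 - x)^(1/3)
x₀ = 1.01

x_1 = g(1.010000) = 1.257818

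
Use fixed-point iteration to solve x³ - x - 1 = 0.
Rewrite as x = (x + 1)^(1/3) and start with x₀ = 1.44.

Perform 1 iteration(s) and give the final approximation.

Equation: x³ - x - 1 = 0
Fixed-point form: x = (x + 1)^(1/3)
x₀ = 1.44

x_1 = g(1.440000) = 1.346263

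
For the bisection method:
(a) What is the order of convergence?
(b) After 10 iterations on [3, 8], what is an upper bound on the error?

(a) Bisection has linear (order 1) convergence; the error is halved each step.

(b) Error bound = (b-a)/2^n = (8 - 3)/2^{10}
    = 5/2^{10}

(a) 1 (linear); (b) error ≤ 4.88e-03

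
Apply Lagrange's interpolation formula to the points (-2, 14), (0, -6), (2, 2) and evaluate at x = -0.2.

Lagrange interpolation formula:
P(x) = Σ yᵢ × Lᵢ(x)
where Lᵢ(x) = Π_{j≠i} (x - xⱼ)/(xᵢ - xⱼ)

L_0(-0.2) = (-0.2 - 0)/(-2 - 0) × (-0.2 - 2)/(-2 - 2) = 0.055000
L_1(-0.2) = (-0.2 - (-2))/(0 - (-2)) × (-0.2 - 2)/(0 - 2) = 0.990000
L_2(-0.2) = (-0.2 - (-2))/(2 - (-2)) × (-0.2 - 0)/(2 - 0) = -0.045000

P(-0.2) = 14×L_0(-0.2) + (-6)×L_1(-0.2) + 2×L_2(-0.2)
P(-0.2) = -5.260000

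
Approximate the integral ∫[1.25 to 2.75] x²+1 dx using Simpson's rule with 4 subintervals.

f(x) = x²+1
a = 1.25, b = 2.75, n = 4
h = (b - a)/n = 0.375000

Simpson's rule: (h/3)[f(x₀) + 4f(x₁) + 2f(x₂) + ... + f(xₙ)]

x_0 = 1.2500, f(x_0) = 2.562500, coefficient = 1
x_1 = 1.6250, f(x_1) = 3.640625, coefficient = 4
x_2 = 2.0000, f(x_2) = 5.000000, coefficient = 2
x_3 = 2.3750, f(x_3) = 6.640625, coefficient = 4
x_4 = 2.7500, f(x_4) = 8.562500, coefficient = 1

I ≈ (0.375000/3) × 62.250000 = 7.781250
Exact value: 7.781250
Error: 0.000000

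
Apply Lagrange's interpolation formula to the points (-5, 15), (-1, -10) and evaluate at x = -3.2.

Lagrange interpolation formula:
P(x) = Σ yᵢ × Lᵢ(x)
where Lᵢ(x) = Π_{j≠i} (x - xⱼ)/(xᵢ - xⱼ)

L_0(-3.2) = (-3.2 - (-1))/(-5 - (-1)) = 0.550000
L_1(-3.2) = (-3.2 - (-5))/(-1 - (-5)) = 0.450000

P(-3.2) = 15×L_0(-3.2) + (-10)×L_1(-3.2)
P(-3.2) = 3.750000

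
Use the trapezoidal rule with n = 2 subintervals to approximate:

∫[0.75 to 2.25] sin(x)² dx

f(x) = sin(x)²
a = 0.75, b = 2.25, n = 2
h = (b - a)/n = 0.750000

Trapezoidal rule: (h/2)[f(x₀) + 2f(x₁) + 2f(x₂) + ... + f(xₙ)]

x_0 = 0.7500, f(x_0) = 0.464631, coefficient = 1
x_1 = 1.5000, f(x_1) = 0.994996, coefficient = 2
x_2 = 2.2500, f(x_2) = 0.605398, coefficient = 1

I ≈ (0.750000/2) × 3.060022 = 1.147508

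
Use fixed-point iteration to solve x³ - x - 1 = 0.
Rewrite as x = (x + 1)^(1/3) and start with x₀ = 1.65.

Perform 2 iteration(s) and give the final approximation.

Equation: x³ - x - 1 = 0
Fixed-point form: x = (x + 1)^(1/3)
x₀ = 1.65

x_1 = g(1.650000) = 1.383828
x_2 = g(1.383828) = 1.335852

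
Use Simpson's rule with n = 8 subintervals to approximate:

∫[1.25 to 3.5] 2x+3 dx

f(x) = 2x+3
a = 1.25, b = 3.5, n = 8
h = (b - a)/n = 0.281250

Simpson's rule: (h/3)[f(x₀) + 4f(x₁) + 2f(x₂) + ... + f(xₙ)]

x_0 = 1.2500, f(x_0) = 5.500000, coefficient = 1
x_1 = 1.5312, f(x_1) = 6.062500, coefficient = 4
x_2 = 1.8125, f(x_2) = 6.625000, coefficient = 2
x_3 = 2.0938, f(x_3) = 7.187500, coefficient = 4
x_4 = 2.3750, f(x_4) = 7.750000, coefficient = 2
x_5 = 2.6562, f(x_5) = 8.312500, coefficient = 4
x_6 = 2.9375, f(x_6) = 8.875000, coefficient = 2
x_7 = 3.2188, f(x_7) = 9.437500, coefficient = 4
x_8 = 3.5000, f(x_8) = 10.000000, coefficient = 1

I ≈ (0.281250/3) × 186.000000 = 17.437500
Exact value: 17.437500
Error: 0.000000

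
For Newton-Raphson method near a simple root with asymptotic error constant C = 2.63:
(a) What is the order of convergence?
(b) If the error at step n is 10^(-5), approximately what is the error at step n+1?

(a) Newton-Raphson has quadratic (order 2) convergence near simple roots.
    This means |e_{n+1}| ≈ C|e_n|².

(b) With |e_n| = 10^(-5) and C = 2.63:
    |e_{n+1}| ≈ 2.63 × (10^(-5))² = 2.63 × 10^(-10)

(a) 2 (quadratic); (b) |e_{n+1}| ≈ 2.630e-10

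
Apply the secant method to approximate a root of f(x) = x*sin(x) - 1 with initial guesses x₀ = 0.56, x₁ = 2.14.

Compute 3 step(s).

f(x) = x*sin(x) - 1
x₀ = 0.56, x₁ = 2.14

Secant formula: x_{n+1} = x_n - f(x_n)(x_n - x_{n-1})/(f(x_n) - f(x_{n-1}))

Iteration 1:
  f(0.560000) = -0.702536
  f(2.140000) = 0.802587
  x_2 = 2.140000 - 0.802587×(2.140000 - 0.560000)/(0.802587 - (-0.702536))
       = 1.297486
Iteration 2:
  f(2.140000) = 0.802587
  f(1.297486) = 0.249326
  x_3 = 1.297486 - 0.249326×(1.297486 - 2.140000)/(0.249326 - 0.802587)
       = 0.917808
Iteration 3:
  f(1.297486) = 0.249326
  f(0.917808) = -0.271011
  x_4 = 0.917808 - (-0.271011)×(0.917808 - 1.297486)/(-0.271011 - 0.249326)
       = 1.115558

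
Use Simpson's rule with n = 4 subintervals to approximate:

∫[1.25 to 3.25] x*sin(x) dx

f(x) = x*sin(x)
a = 1.25, b = 3.25, n = 4
h = (b - a)/n = 0.500000

Simpson's rule: (h/3)[f(x₀) + 4f(x₁) + 2f(x₂) + ... + f(xₙ)]

x_0 = 1.2500, f(x_0) = 1.186231, coefficient = 1
x_1 = 1.7500, f(x_1) = 1.721975, coefficient = 4
x_2 = 2.2500, f(x_2) = 1.750665, coefficient = 2
x_3 = 2.7500, f(x_3) = 1.049568, coefficient = 4
x_4 = 3.2500, f(x_4) = -0.351634, coefficient = 1

I ≈ (0.500000/3) × 15.422099 = 2.570350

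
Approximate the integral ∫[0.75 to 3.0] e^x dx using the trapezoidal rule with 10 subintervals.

f(x) = e^x
a = 0.75, b = 3.0, n = 10
h = (b - a)/n = 0.225000

Trapezoidal rule: (h/2)[f(x₀) + 2f(x₁) + 2f(x₂) + ... + f(xₙ)]

x_0 = 0.7500, f(x_0) = 2.117000, coefficient = 1
x_1 = 0.9750, f(x_1) = 2.651167, coefficient = 2
x_2 = 1.2000, f(x_2) = 3.320117, coefficient = 2
x_3 = 1.4250, f(x_3) = 4.157858, coefficient = 2
x_4 = 1.6500, f(x_4) = 5.206980, coefficient = 2
x_5 = 1.8750, f(x_5) = 6.520819, coefficient = 2
x_6 = 2.1000, f(x_6) = 8.166170, coefficient = 2
x_7 = 2.3250, f(x_7) = 10.226680, coefficient = 2
x_8 = 2.5500, f(x_8) = 12.807104, coefficient = 2
x_9 = 2.7750, f(x_9) = 16.038627, coefficient = 2
x_10 = 3.0000, f(x_10) = 20.085537, coefficient = 1

I ≈ (0.225000/2) × 160.393580 = 18.044278
Exact value: 17.968537
Error: 0.075741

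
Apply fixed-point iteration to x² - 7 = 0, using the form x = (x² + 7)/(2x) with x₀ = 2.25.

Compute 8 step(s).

Equation: x² - 7 = 0
Fixed-point form: x = (x² + 7)/(2x)
x₀ = 2.25

x_1 = g(2.250000) = 2.680556
x_2 = g(2.680556) = 2.645977
x_3 = g(2.645977) = 2.645751
x_4 = g(2.645751) = 2.645751
x_5 = g(2.645751) = 2.645751
x_6 = g(2.645751) = 2.645751
x_7 = g(2.645751) = 2.645751
x_8 = g(2.645751) = 2.645751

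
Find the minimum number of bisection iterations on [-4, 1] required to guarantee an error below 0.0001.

We need (b-a)/2^n ≤ 0.0001
(1 - (-4))/2^n ≤ 0.0001
5/2^n ≤ 0.0001
2^n ≥ 50000
n ≥ log₂(50000) = 15.61
n ≥ 16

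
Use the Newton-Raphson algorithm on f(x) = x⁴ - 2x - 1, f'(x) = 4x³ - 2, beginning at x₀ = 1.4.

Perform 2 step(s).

f(x) = x⁴ - 2x - 1
f'(x) = 4x³ - 2
x₀ = 1.4

Newton-Raphson formula: x_{n+1} = x_n - f(x_n)/f'(x_n)

Iteration 1:
  f(1.400000) = 0.041600
  f'(1.400000) = 8.976000
  x_1 = 1.400000 - 0.041600/8.976000 = 1.395365
Iteration 2:
  f(1.395365) = 0.000252
  f'(1.395365) = 8.867355
  x_2 = 1.395365 - 0.000252/8.867355 = 1.395337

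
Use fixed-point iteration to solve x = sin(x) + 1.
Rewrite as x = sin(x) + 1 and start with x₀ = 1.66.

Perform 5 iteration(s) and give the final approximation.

Equation: x = sin(x) + 1
Fixed-point form: x = sin(x) + 1
x₀ = 1.66

x_1 = g(1.660000) = 1.996024
x_2 = g(1.996024) = 1.910945
x_3 = g(1.910945) = 1.942705
x_4 = g(1.942705) = 1.931635
x_5 = g(1.931635) = 1.935601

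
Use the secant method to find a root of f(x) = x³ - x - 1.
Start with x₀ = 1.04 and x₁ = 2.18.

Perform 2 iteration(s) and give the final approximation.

f(x) = x³ - x - 1
x₀ = 1.04, x₁ = 2.18

Secant formula: x_{n+1} = x_n - f(x_n)(x_n - x_{n-1})/(f(x_n) - f(x_{n-1}))

Iteration 1:
  f(1.040000) = -0.915136
  f(2.180000) = 7.180232
  x_2 = 2.180000 - 7.180232×(2.180000 - 1.040000)/(7.180232 - (-0.915136))
       = 1.168871
Iteration 2:
  f(2.180000) = 7.180232
  f(1.168871) = -0.571891
  x_3 = 1.168871 - (-0.571891)×(1.168871 - 2.180000)/(-0.571891 - 7.180232)
       = 1.243464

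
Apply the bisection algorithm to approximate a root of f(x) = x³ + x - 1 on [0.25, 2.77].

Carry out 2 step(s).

f(x) = x³ + x - 1
Initial interval: [0.25, 2.77]

Iteration 1:
  c_1 = (0.250000 + 2.770000)/2 = 1.510000
  f(c_1) = f(1.510000) = 3.952951
  f(a) × f(c) < 0, new interval: [0.250000, 1.510000]
Iteration 2:
  c_2 = (0.250000 + 1.510000)/2 = 0.880000
  f(c_2) = f(0.880000) = 0.561472
  f(a) × f(c) < 0, new interval: [0.250000, 0.880000]

After 2 iteration(s), the approximation is c_2 = 0.880000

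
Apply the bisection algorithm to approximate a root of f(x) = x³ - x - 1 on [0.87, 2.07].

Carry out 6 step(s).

f(x) = x³ - x - 1
Initial interval: [0.87, 2.07]

Iteration 1:
  c_1 = (0.870000 + 2.070000)/2 = 1.470000
  f(c_1) = f(1.470000) = 0.706523
  f(a) × f(c) < 0, new interval: [0.870000, 1.470000]
Iteration 2:
  c_2 = (0.870000 + 1.470000)/2 = 1.170000
  f(c_2) = f(1.170000) = -0.568387
  f(a) × f(c) ≥ 0, new interval: [1.170000, 1.470000]
Iteration 3:
  c_3 = (1.170000 + 1.470000)/2 = 1.320000
  f(c_3) = f(1.320000) = -0.020032
  f(a) × f(c) ≥ 0, new interval: [1.320000, 1.470000]
Iteration 4:
  c_4 = (1.320000 + 1.470000)/2 = 1.395000
  f(c_4) = f(1.395000) = 0.319705
  f(a) × f(c) < 0, new interval: [1.320000, 1.395000]
Iteration 5:
  c_5 = (1.320000 + 1.395000)/2 = 1.357500
  f(c_5) = f(1.357500) = 0.144109
  f(a) × f(c) < 0, new interval: [1.320000, 1.357500]
Iteration 6:
  c_6 = (1.320000 + 1.357500)/2 = 1.338750
  f(c_6) = f(1.338750) = 0.060627
  f(a) × f(c) < 0, new interval: [1.320000, 1.338750]

After 6 iteration(s), the approximation is c_6 = 1.338750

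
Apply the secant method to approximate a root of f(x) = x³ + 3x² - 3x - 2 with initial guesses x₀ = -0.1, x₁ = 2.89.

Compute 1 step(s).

f(x) = x³ + 3x² - 3x - 2
x₀ = -0.1, x₁ = 2.89

Secant formula: x_{n+1} = x_n - f(x_n)(x_n - x_{n-1})/(f(x_n) - f(x_{n-1}))

Iteration 1:
  f(-0.100000) = -1.671000
  f(2.890000) = 38.523869
  x_2 = 2.890000 - 38.523869×(2.890000 - (-0.100000))/(38.523869 - (-1.671000))
       = 0.024302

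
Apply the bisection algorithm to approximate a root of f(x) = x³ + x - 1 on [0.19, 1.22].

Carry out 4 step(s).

f(x) = x³ + x - 1
Initial interval: [0.19, 1.22]

Iteration 1:
  c_1 = (0.190000 + 1.220000)/2 = 0.705000
  f(c_1) = f(0.705000) = 0.055403
  f(a) × f(c) < 0, new interval: [0.190000, 0.705000]
Iteration 2:
  c_2 = (0.190000 + 0.705000)/2 = 0.447500
  f(c_2) = f(0.447500) = -0.462885
  f(a) × f(c) ≥ 0, new interval: [0.447500, 0.705000]
Iteration 3:
  c_3 = (0.447500 + 0.705000)/2 = 0.576250
  f(c_3) = f(0.576250) = -0.232398
  f(a) × f(c) ≥ 0, new interval: [0.576250, 0.705000]
Iteration 4:
  c_4 = (0.576250 + 0.705000)/2 = 0.640625
  f(c_4) = f(0.640625) = -0.096462
  f(a) × f(c) ≥ 0, new interval: [0.640625, 0.705000]

After 4 iteration(s), the approximation is c_4 = 0.640625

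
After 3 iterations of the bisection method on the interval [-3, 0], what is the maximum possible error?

Bisection error bound: |error| ≤ (b-a)/2^n
|error| ≤ (0 - (-3))/2^3 = 3/2^3
|error| ≤ 0.3750000000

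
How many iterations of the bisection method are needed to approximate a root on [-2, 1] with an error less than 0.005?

We need (b-a)/2^n ≤ 0.005
(1 - (-2))/2^n ≤ 0.005
3/2^n ≤ 0.005
2^n ≥ 600
n ≥ log₂(600) = 9.23
n ≥ 10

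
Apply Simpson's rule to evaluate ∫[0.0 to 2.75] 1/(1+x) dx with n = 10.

f(x) = 1/(1+x)
a = 0.0, b = 2.75, n = 10
h = (b - a)/n = 0.275000

Simpson's rule: (h/3)[f(x₀) + 4f(x₁) + 2f(x₂) + ... + f(xₙ)]

x_0 = 0.0000, f(x_0) = 1.000000, coefficient = 1
x_1 = 0.2750, f(x_1) = 0.784314, coefficient = 4
x_2 = 0.5500, f(x_2) = 0.645161, coefficient = 2
x_3 = 0.8250, f(x_3) = 0.547945, coefficient = 4
x_4 = 1.1000, f(x_4) = 0.476190, coefficient = 2
x_5 = 1.3750, f(x_5) = 0.421053, coefficient = 4
x_6 = 1.6500, f(x_6) = 0.377358, coefficient = 2
x_7 = 1.9250, f(x_7) = 0.341880, coefficient = 4
x_8 = 2.2000, f(x_8) = 0.312500, coefficient = 2
x_9 = 2.4750, f(x_9) = 0.287770, coefficient = 4
x_10 = 2.7500, f(x_10) = 0.266667, coefficient = 1

I ≈ (0.275000/3) × 14.420934 = 1.321919
Exact value: 1.321756
Error: 0.000163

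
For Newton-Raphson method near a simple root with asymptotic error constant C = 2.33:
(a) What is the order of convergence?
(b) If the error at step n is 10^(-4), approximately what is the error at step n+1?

(a) Newton-Raphson has quadratic (order 2) convergence near simple roots.
    This means |e_{n+1}| ≈ C|e_n|².

(b) With |e_n| = 10^(-4) and C = 2.33:
    |e_{n+1}| ≈ 2.33 × (10^(-4))² = 2.33 × 10^(-8)

(a) 2 (quadratic); (b) |e_{n+1}| ≈ 2.330e-08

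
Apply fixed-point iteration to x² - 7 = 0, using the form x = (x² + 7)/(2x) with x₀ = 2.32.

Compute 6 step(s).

Equation: x² - 7 = 0
Fixed-point form: x = (x² + 7)/(2x)
x₀ = 2.32

x_1 = g(2.320000) = 2.668621
x_2 = g(2.668621) = 2.645849
x_3 = g(2.645849) = 2.645751
x_4 = g(2.645751) = 2.645751
x_5 = g(2.645751) = 2.645751
x_6 = g(2.645751) = 2.645751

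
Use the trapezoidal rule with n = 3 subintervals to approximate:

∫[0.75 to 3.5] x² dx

f(x) = x²
a = 0.75, b = 3.5, n = 3
h = (b - a)/n = 0.916667

Trapezoidal rule: (h/2)[f(x₀) + 2f(x₁) + 2f(x₂) + ... + f(xₙ)]

x_0 = 0.7500, f(x_0) = 0.562500, coefficient = 1
x_1 = 1.6667, f(x_1) = 2.777778, coefficient = 2
x_2 = 2.5833, f(x_2) = 6.673611, coefficient = 2
x_3 = 3.5000, f(x_3) = 12.250000, coefficient = 1

I ≈ (0.916667/2) × 31.715278 = 14.536169
Exact value: 14.151042
Error: 0.385127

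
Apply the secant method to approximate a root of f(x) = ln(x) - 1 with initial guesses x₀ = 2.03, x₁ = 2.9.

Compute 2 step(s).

f(x) = ln(x) - 1
x₀ = 2.03, x₁ = 2.9

Secant formula: x_{n+1} = x_n - f(x_n)(x_n - x_{n-1})/(f(x_n) - f(x_{n-1}))

Iteration 1:
  f(2.030000) = -0.291964
  f(2.900000) = 0.064711
  x_2 = 2.900000 - 0.064711×(2.900000 - 2.030000)/(0.064711 - (-0.291964))
       = 2.742158
Iteration 2:
  f(2.900000) = 0.064711
  f(2.742158) = 0.008745
  x_3 = 2.742158 - 0.008745×(2.742158 - 2.900000)/(0.008745 - 0.064711)
       = 2.717494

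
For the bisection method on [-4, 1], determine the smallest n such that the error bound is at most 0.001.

We need (b-a)/2^n ≤ 0.001
(1 - (-4))/2^n ≤ 0.001
5/2^n ≤ 0.001
2^n ≥ 5000
n ≥ log₂(5000) = 12.29
n ≥ 13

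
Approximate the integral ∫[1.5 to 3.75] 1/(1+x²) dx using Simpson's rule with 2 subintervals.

f(x) = 1/(1+x²)
a = 1.5, b = 3.75, n = 2
h = (b - a)/n = 1.125000

Simpson's rule: (h/3)[f(x₀) + 4f(x₁) + 2f(x₂) + ... + f(xₙ)]

x_0 = 1.5000, f(x_0) = 0.307692, coefficient = 1
x_1 = 2.6250, f(x_1) = 0.126733, coefficient = 4
x_2 = 3.7500, f(x_2) = 0.066390, coefficient = 1

I ≈ (1.125000/3) × 0.881013 = 0.330380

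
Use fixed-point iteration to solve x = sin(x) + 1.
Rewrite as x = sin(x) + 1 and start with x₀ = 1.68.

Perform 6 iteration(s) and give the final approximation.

Equation: x = sin(x) + 1
Fixed-point form: x = sin(x) + 1
x₀ = 1.68

x_1 = g(1.680000) = 1.994043
x_2 = g(1.994043) = 1.911760
x_3 = g(1.911760) = 1.942433
x_4 = g(1.942433) = 1.931734
x_5 = g(1.931734) = 1.935566
x_6 = g(1.935566) = 1.934206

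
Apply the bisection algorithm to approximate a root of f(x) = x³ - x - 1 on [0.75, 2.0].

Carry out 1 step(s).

f(x) = x³ - x - 1
Initial interval: [0.75, 2.0]

Iteration 1:
  c_1 = (0.750000 + 2.000000)/2 = 1.375000
  f(c_1) = f(1.375000) = 0.224609
  f(a) × f(c) < 0, new interval: [0.750000, 1.375000]

After 1 iteration(s), the approximation is c_1 = 1.375000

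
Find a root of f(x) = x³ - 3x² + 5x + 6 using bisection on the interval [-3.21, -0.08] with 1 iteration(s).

f(x) = x³ - 3x² + 5x + 6
Initial interval: [-3.21, -0.08]

Iteration 1:
  c_1 = (-3.210000 + (-0.080000))/2 = -1.645000
  f(c_1) = f(-1.645000) = -14.794486
  f(a) × f(c) ≥ 0, new interval: [-1.645000, -0.080000]

After 1 iteration(s), the approximation is c_1 = -1.645000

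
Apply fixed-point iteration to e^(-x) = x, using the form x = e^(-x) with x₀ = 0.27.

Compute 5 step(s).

Equation: e^(-x) = x
Fixed-point form: x = e^(-x)
x₀ = 0.27

x_1 = g(0.270000) = 0.763379
x_2 = g(0.763379) = 0.466089
x_3 = g(0.466089) = 0.627452
x_4 = g(0.627452) = 0.533951
x_5 = g(0.533951) = 0.586284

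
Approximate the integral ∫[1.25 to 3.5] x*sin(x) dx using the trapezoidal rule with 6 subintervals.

f(x) = x*sin(x)
a = 1.25, b = 3.5, n = 6
h = (b - a)/n = 0.375000

Trapezoidal rule: (h/2)[f(x₀) + 2f(x₁) + 2f(x₂) + ... + f(xₙ)]

x_0 = 1.2500, f(x_0) = 1.186231, coefficient = 1
x_1 = 1.6250, f(x_1) = 1.622613, coefficient = 2
x_2 = 2.0000, f(x_2) = 1.818595, coefficient = 2
x_3 = 2.3750, f(x_3) = 1.647502, coefficient = 2
x_4 = 2.7500, f(x_4) = 1.049568, coefficient = 2
x_5 = 3.1250, f(x_5) = 0.051850, coefficient = 2
x_6 = 3.5000, f(x_6) = -1.227741, coefficient = 1

I ≈ (0.375000/2) × 12.338745 = 2.313515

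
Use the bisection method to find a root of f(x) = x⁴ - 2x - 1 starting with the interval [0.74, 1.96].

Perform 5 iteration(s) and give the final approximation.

f(x) = x⁴ - 2x - 1
Initial interval: [0.74, 1.96]

Iteration 1:
  c_1 = (0.740000 + 1.960000)/2 = 1.350000
  f(c_1) = f(1.350000) = -0.378494
  f(a) × f(c) ≥ 0, new interval: [1.350000, 1.960000]
Iteration 2:
  c_2 = (1.350000 + 1.960000)/2 = 1.655000
  f(c_2) = f(1.655000) = 3.192258
  f(a) × f(c) < 0, new interval: [1.350000, 1.655000]
Iteration 3:
  c_3 = (1.350000 + 1.655000)/2 = 1.502500
  f(c_3) = f(1.502500) = 1.091334
  f(a) × f(c) < 0, new interval: [1.350000, 1.502500]
Iteration 4:
  c_4 = (1.350000 + 1.502500)/2 = 1.426250
  f(c_4) = f(1.426250) = 0.285425
  f(a) × f(c) < 0, new interval: [1.350000, 1.426250]
Iteration 5:
  c_5 = (1.350000 + 1.426250)/2 = 1.388125
  f(c_5) = f(1.388125) = -0.063341
  f(a) × f(c) ≥ 0, new interval: [1.388125, 1.426250]

After 5 iteration(s), the approximation is c_5 = 1.388125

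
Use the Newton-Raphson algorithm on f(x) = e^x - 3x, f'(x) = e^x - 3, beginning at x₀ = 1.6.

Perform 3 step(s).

f(x) = e^x - 3x
f'(x) = e^x - 3
x₀ = 1.6

Newton-Raphson formula: x_{n+1} = x_n - f(x_n)/f'(x_n)

Iteration 1:
  f(1.600000) = 0.153032
  f'(1.600000) = 1.953032
  x_1 = 1.600000 - 0.153032/1.953032 = 1.521644
Iteration 2:
  f(1.521644) = 0.014816
  f'(1.521644) = 1.579747
  x_2 = 1.521644 - 0.014816/1.579747 = 1.512265
Iteration 3:
  f(1.512265) = 0.000201
  f'(1.512265) = 1.536996
  x_3 = 1.512265 - 0.000201/1.536996 = 1.512135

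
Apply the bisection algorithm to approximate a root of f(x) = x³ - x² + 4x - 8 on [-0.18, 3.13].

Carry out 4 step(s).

f(x) = x³ - x² + 4x - 8
Initial interval: [-0.18, 3.13]

Iteration 1:
  c_1 = (-0.180000 + 3.130000)/2 = 1.475000
  f(c_1) = f(1.475000) = -1.066578
  f(a) × f(c) ≥ 0, new interval: [1.475000, 3.130000]
Iteration 2:
  c_2 = (1.475000 + 3.130000)/2 = 2.302500
  f(c_2) = f(2.302500) = 8.115212
  f(a) × f(c) < 0, new interval: [1.475000, 2.302500]
Iteration 3:
  c_3 = (1.475000 + 2.302500)/2 = 1.888750
  f(c_3) = f(1.888750) = 2.725506
  f(a) × f(c) < 0, new interval: [1.475000, 1.888750]
Iteration 4:
  c_4 = (1.475000 + 1.888750)/2 = 1.681875
  f(c_4) = f(1.681875) = 0.656322
  f(a) × f(c) < 0, new interval: [1.475000, 1.681875]

After 4 iteration(s), the approximation is c_4 = 1.681875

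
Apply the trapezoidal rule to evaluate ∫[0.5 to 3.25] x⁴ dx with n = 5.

f(x) = x⁴
a = 0.5, b = 3.25, n = 5
h = (b - a)/n = 0.550000

Trapezoidal rule: (h/2)[f(x₀) + 2f(x₁) + 2f(x₂) + ... + f(xₙ)]

x_0 = 0.5000, f(x_0) = 0.062500, coefficient = 1
x_1 = 1.0500, f(x_1) = 1.215506, coefficient = 2
x_2 = 1.6000, f(x_2) = 6.553600, coefficient = 2
x_3 = 2.1500, f(x_3) = 21.367506, coefficient = 2
x_4 = 2.7000, f(x_4) = 53.144100, coefficient = 2
x_5 = 3.2500, f(x_5) = 111.566406, coefficient = 1

I ≈ (0.550000/2) × 276.190331 = 75.952341
Exact value: 72.511914
Error: 3.440427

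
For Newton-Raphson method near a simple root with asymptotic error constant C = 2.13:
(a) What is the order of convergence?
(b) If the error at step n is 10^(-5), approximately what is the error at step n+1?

(a) Newton-Raphson has quadratic (order 2) convergence near simple roots.
    This means |e_{n+1}| ≈ C|e_n|².

(b) With |e_n| = 10^(-5) and C = 2.13:
    |e_{n+1}| ≈ 2.13 × (10^(-5))² = 2.13 × 10^(-10)

(a) 2 (quadratic); (b) |e_{n+1}| ≈ 2.130e-10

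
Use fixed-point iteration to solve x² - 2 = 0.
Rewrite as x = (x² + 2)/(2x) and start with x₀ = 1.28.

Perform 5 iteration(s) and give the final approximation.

Equation: x² - 2 = 0
Fixed-point form: x = (x² + 2)/(2x)
x₀ = 1.28

x_1 = g(1.280000) = 1.421250
x_2 = g(1.421250) = 1.414231
x_3 = g(1.414231) = 1.414214
x_4 = g(1.414214) = 1.414214
x_5 = g(1.414214) = 1.414214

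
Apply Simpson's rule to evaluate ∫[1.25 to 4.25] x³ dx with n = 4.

f(x) = x³
a = 1.25, b = 4.25, n = 4
h = (b - a)/n = 0.750000

Simpson's rule: (h/3)[f(x₀) + 4f(x₁) + 2f(x₂) + ... + f(xₙ)]

x_0 = 1.2500, f(x_0) = 1.953125, coefficient = 1
x_1 = 2.0000, f(x_1) = 8.000000, coefficient = 4
x_2 = 2.7500, f(x_2) = 20.796875, coefficient = 2
x_3 = 3.5000, f(x_3) = 42.875000, coefficient = 4
x_4 = 4.2500, f(x_4) = 76.765625, coefficient = 1

I ≈ (0.750000/3) × 323.812500 = 80.953125
Exact value: 80.953125
Error: 0.000000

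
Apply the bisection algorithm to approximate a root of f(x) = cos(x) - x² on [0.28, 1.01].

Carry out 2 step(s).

f(x) = cos(x) - x²
Initial interval: [0.28, 1.01]

Iteration 1:
  c_1 = (0.280000 + 1.010000)/2 = 0.645000
  f(c_1) = f(0.645000) = 0.383075
  f(a) × f(c) ≥ 0, new interval: [0.645000, 1.010000]
Iteration 2:
  c_2 = (0.645000 + 1.010000)/2 = 0.827500
  f(c_2) = f(0.827500) = -0.008038
  f(a) × f(c) < 0, new interval: [0.645000, 0.827500]

After 2 iteration(s), the approximation is c_2 = 0.827500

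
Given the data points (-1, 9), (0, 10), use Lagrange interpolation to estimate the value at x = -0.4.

Lagrange interpolation formula:
P(x) = Σ yᵢ × Lᵢ(x)
where Lᵢ(x) = Π_{j≠i} (x - xⱼ)/(xᵢ - xⱼ)

L_0(-0.4) = (-0.4 - 0)/(-1 - 0) = 0.400000
L_1(-0.4) = (-0.4 - (-1))/(0 - (-1)) = 0.600000

P(-0.4) = 9×L_0(-0.4) + 10×L_1(-0.4)
P(-0.4) = 9.600000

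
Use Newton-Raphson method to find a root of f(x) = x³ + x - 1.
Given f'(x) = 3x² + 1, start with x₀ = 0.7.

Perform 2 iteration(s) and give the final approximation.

f(x) = x³ + x - 1
f'(x) = 3x² + 1
x₀ = 0.7

Newton-Raphson formula: x_{n+1} = x_n - f(x_n)/f'(x_n)

Iteration 1:
  f(0.700000) = 0.043000
  f'(0.700000) = 2.470000
  x_1 = 0.700000 - 0.043000/2.470000 = 0.682591
Iteration 2:
  f(0.682591) = 0.000631
  f'(0.682591) = 2.397792
  x_2 = 0.682591 - 0.000631/2.397792 = 0.682328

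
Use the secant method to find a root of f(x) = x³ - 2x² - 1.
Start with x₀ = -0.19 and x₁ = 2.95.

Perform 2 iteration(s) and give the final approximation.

f(x) = x³ - 2x² - 1
x₀ = -0.19, x₁ = 2.95

Secant formula: x_{n+1} = x_n - f(x_n)(x_n - x_{n-1})/(f(x_n) - f(x_{n-1}))

Iteration 1:
  f(-0.190000) = -1.079059
  f(2.950000) = 7.267375
  x_2 = 2.950000 - 7.267375×(2.950000 - (-0.190000))/(7.267375 - (-1.079059))
       = 0.215951
Iteration 2:
  f(2.950000) = 7.267375
  f(0.215951) = -1.083199
  x_3 = 0.215951 - (-1.083199)×(0.215951 - 2.950000)/(-1.083199 - 7.267375)
       = 0.570600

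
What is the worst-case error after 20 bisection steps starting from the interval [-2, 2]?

Bisection error bound: |error| ≤ (b-a)/2^n
|error| ≤ (2 - (-2))/2^20 = 4/2^20
|error| ≤ 0.0000038147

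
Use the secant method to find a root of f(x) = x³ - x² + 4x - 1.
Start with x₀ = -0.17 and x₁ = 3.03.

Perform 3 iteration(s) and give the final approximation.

f(x) = x³ - x² + 4x - 1
x₀ = -0.17, x₁ = 3.03

Secant formula: x_{n+1} = x_n - f(x_n)(x_n - x_{n-1})/(f(x_n) - f(x_{n-1}))

Iteration 1:
  f(-0.170000) = -1.713813
  f(3.030000) = 29.757227
  x_2 = 3.030000 - 29.757227×(3.030000 - (-0.170000))/(29.757227 - (-1.713813))
       = 0.004262
Iteration 2:
  f(3.030000) = 29.757227
  f(0.004262) = -0.982971
  x_3 = 0.004262 - (-0.982971)×(0.004262 - 3.030000)/(-0.982971 - 29.757227)
       = 0.101015
Iteration 3:
  f(0.004262) = -0.982971
  f(0.101015) = -0.605113
  x_4 = 0.101015 - (-0.605113)×(0.101015 - 0.004262)/(-0.605113 - (-0.982971))
       = 0.255959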